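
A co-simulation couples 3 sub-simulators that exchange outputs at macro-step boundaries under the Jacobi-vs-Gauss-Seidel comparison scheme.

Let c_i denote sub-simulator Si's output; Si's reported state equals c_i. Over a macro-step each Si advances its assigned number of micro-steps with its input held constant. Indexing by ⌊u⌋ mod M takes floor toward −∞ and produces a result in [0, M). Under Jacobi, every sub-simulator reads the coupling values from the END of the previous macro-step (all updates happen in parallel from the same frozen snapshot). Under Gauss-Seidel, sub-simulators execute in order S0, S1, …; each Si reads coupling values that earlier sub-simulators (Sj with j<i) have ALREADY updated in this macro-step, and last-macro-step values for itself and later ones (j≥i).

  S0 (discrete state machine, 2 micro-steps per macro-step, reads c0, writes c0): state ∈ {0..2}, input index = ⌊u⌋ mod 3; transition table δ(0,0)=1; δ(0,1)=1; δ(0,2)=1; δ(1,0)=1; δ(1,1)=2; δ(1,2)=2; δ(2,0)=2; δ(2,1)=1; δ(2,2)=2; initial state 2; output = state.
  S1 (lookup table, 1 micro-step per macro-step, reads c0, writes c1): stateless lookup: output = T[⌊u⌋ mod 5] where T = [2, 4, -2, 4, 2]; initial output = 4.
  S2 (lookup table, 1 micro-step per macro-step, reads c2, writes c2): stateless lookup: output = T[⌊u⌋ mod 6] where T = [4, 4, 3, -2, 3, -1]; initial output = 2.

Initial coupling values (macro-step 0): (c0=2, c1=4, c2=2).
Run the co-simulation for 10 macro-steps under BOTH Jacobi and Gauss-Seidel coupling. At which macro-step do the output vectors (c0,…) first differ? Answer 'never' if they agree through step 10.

first divergence at macro-step: never

[Jacobi] macro 1: S0 reads c0=2 → after 2×micro: 2; S1 reads c0=2 → after 1×micro: -2; S2 reads c2=2 → after 1×micro: 3 ⇒ (c0=2, c1=-2, c2=3)
[Jacobi] macro 2: S0 reads c0=2 → after 2×micro: 2; S1 reads c0=2 → after 1×micro: -2; S2 reads c2=3 → after 1×micro: -2 ⇒ (c0=2, c1=-2, c2=-2)
[Jacobi] macro 3: S0 reads c0=2 → after 2×micro: 2; S1 reads c0=2 → after 1×micro: -2; S2 reads c2=-2 → after 1×micro: 3 ⇒ (c0=2, c1=-2, c2=3)
[Jacobi] macro 4: S0 reads c0=2 → after 2×micro: 2; S1 reads c0=2 → after 1×micro: -2; S2 reads c2=3 → after 1×micro: -2 ⇒ (c0=2, c1=-2, c2=-2)
[Jacobi] macro 5: S0 reads c0=2 → after 2×micro: 2; S1 reads c0=2 → after 1×micro: -2; S2 reads c2=-2 → after 1×micro: 3 ⇒ (c0=2, c1=-2, c2=3)
[Jacobi] macro 6: S0 reads c0=2 → after 2×micro: 2; S1 reads c0=2 → after 1×micro: -2; S2 reads c2=3 → after 1×micro: -2 ⇒ (c0=2, c1=-2, c2=-2)
[Jacobi] macro 7: S0 reads c0=2 → after 2×micro: 2; S1 reads c0=2 → after 1×micro: -2; S2 reads c2=-2 → after 1×micro: 3 ⇒ (c0=2, c1=-2, c2=3)
[Jacobi] macro 8: S0 reads c0=2 → after 2×micro: 2; S1 reads c0=2 → after 1×micro: -2; S2 reads c2=3 → after 1×micro: -2 ⇒ (c0=2, c1=-2, c2=-2)
[Jacobi] macro 9: S0 reads c0=2 → after 2×micro: 2; S1 reads c0=2 → after 1×micro: -2; S2 reads c2=-2 → after 1×micro: 3 ⇒ (c0=2, c1=-2, c2=3)
[Jacobi] macro 10: S0 reads c0=2 → after 2×micro: 2; S1 reads c0=2 → after 1×micro: -2; S2 reads c2=3 → after 1×micro: -2 ⇒ (c0=2, c1=-2, c2=-2)
[Gauss-Seidel] macro 1: S0 reads c0=2 → after 2×micro: 2; S1 reads c0=2 → after 1×micro: -2; S2 reads c2=2 → after 1×micro: 3 ⇒ (c0=2, c1=-2, c2=3)
[Gauss-Seidel] macro 2: S0 reads c0=2 → after 2×micro: 2; S1 reads c0=2 → after 1×micro: -2; S2 reads c2=3 → after 1×micro: -2 ⇒ (c0=2, c1=-2, c2=-2)
[Gauss-Seidel] macro 3: S0 reads c0=2 → after 2×micro: 2; S1 reads c0=2 → after 1×micro: -2; S2 reads c2=-2 → after 1×micro: 3 ⇒ (c0=2, c1=-2, c2=3)
[Gauss-Seidel] macro 4: S0 reads c0=2 → after 2×micro: 2; S1 reads c0=2 → after 1×micro: -2; S2 reads c2=3 → after 1×micro: -2 ⇒ (c0=2, c1=-2, c2=-2)
[Gauss-Seidel] macro 5: S0 reads c0=2 → after 2×micro: 2; S1 reads c0=2 → after 1×micro: -2; S2 reads c2=-2 → after 1×micro: 3 ⇒ (c0=2, c1=-2, c2=3)
[Gauss-Seidel] macro 6: S0 reads c0=2 → after 2×micro: 2; S1 reads c0=2 → after 1×micro: -2; S2 reads c2=3 → after 1×micro: -2 ⇒ (c0=2, c1=-2, c2=-2)
[Gauss-Seidel] macro 7: S0 reads c0=2 → after 2×micro: 2; S1 reads c0=2 → after 1×micro: -2; S2 reads c2=-2 → after 1×micro: 3 ⇒ (c0=2, c1=-2, c2=3)
[Gauss-Seidel] macro 8: S0 reads c0=2 → after 2×micro: 2; S1 reads c0=2 → after 1×micro: -2; S2 reads c2=3 → after 1×micro: -2 ⇒ (c0=2, c1=-2, c2=-2)
[Gauss-Seidel] macro 9: S0 reads c0=2 → after 2×micro: 2; S1 reads c0=2 → after 1×micro: -2; S2 reads c2=-2 → after 1×micro: 3 ⇒ (c0=2, c1=-2, c2=3)
[Gauss-Seidel] macro 10: S0 reads c0=2 → after 2×micro: 2; S1 reads c0=2 → after 1×micro: -2; S2 reads c2=3 → after 1×micro: -2 ⇒ (c0=2, c1=-2, c2=-2)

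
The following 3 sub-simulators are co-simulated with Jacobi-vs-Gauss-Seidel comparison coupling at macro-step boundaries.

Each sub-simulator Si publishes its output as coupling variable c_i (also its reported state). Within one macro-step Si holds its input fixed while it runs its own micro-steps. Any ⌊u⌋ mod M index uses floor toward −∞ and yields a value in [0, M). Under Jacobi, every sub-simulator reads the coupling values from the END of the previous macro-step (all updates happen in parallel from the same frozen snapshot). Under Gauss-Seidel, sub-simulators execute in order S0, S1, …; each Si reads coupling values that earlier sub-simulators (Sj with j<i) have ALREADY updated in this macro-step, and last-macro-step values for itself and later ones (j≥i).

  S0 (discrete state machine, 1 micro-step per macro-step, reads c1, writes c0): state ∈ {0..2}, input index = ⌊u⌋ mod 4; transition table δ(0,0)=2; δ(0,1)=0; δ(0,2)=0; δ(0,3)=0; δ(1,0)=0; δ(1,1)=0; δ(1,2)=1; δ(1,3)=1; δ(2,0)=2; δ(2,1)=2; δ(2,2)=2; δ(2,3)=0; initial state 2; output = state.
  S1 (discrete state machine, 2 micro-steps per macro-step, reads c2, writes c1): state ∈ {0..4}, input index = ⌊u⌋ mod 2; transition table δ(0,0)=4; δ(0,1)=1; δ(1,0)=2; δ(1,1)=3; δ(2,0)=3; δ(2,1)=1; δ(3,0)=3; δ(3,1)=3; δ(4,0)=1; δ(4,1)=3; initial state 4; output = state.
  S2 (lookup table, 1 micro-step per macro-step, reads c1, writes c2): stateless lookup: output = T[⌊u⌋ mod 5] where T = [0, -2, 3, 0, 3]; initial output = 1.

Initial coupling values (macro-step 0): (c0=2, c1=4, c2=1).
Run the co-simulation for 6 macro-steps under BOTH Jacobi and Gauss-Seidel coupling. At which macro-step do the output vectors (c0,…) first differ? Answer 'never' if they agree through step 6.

first divergence at macro-step: 1

[Jacobi] macro 1: S0 reads c1=4 → after 1×micro: 2; S1 reads c2=1 → after 2×micro: 3; S2 reads c1=4 → after 1×micro: 3 ⇒ (c0=2, c1=3, c2=3)
[Jacobi] macro 2: S0 reads c1=3 → after 1×micro: 0; S1 reads c2=3 → after 2×micro: 3; S2 reads c1=3 → after 1×micro: 0 ⇒ (c0=0, c1=3, c2=0)
[Jacobi] macro 3: S0 reads c1=3 → after 1×micro: 0; S1 reads c2=0 → after 2×micro: 3; S2 reads c1=3 → after 1×micro: 0 ⇒ (c0=0, c1=3, c2=0)
[Jacobi] macro 4: S0 reads c1=3 → after 1×micro: 0; S1 reads c2=0 → after 2×micro: 3; S2 reads c1=3 → after 1×micro: 0 ⇒ (c0=0, c1=3, c2=0)
[Jacobi] macro 5: S0 reads c1=3 → after 1×micro: 0; S1 reads c2=0 → after 2×micro: 3; S2 reads c1=3 → after 1×micro: 0 ⇒ (c0=0, c1=3, c2=0)
[Jacobi] macro 6: S0 reads c1=3 → after 1×micro: 0; S1 reads c2=0 → after 2×micro: 3; S2 reads c1=3 → after 1×micro: 0 ⇒ (c0=0, c1=3, c2=0)
[Gauss-Seidel] macro 1: S0 reads c1=4 → after 1×micro: 2; S1 reads c2=1 → after 2×micro: 3; S2 reads c1=3 → after 1×micro: 0 ⇒ (c0=2, c1=3, c2=0)
[Gauss-Seidel] macro 2: S0 reads c1=3 → after 1×micro: 0; S1 reads c2=0 → after 2×micro: 3; S2 reads c1=3 → after 1×micro: 0 ⇒ (c0=0, c1=3, c2=0)
[Gauss-Seidel] macro 3: S0 reads c1=3 → after 1×micro: 0; S1 reads c2=0 → after 2×micro: 3; S2 reads c1=3 → after 1×micro: 0 ⇒ (c0=0, c1=3, c2=0)
[Gauss-Seidel] macro 4: S0 reads c1=3 → after 1×micro: 0; S1 reads c2=0 → after 2×micro: 3; S2 reads c1=3 → after 1×micro: 0 ⇒ (c0=0, c1=3, c2=0)
[Gauss-Seidel] macro 5: S0 reads c1=3 → after 1×micro: 0; S1 reads c2=0 → after 2×micro: 3; S2 reads c1=3 → after 1×micro: 0 ⇒ (c0=0, c1=3, c2=0)
[Gauss-Seidel] macro 6: S0 reads c1=3 → after 1×micro: 0; S1 reads c2=0 → after 2×micro: 3; S2 reads c1=3 → after 1×micro: 0 ⇒ (c0=0, c1=3, c2=0)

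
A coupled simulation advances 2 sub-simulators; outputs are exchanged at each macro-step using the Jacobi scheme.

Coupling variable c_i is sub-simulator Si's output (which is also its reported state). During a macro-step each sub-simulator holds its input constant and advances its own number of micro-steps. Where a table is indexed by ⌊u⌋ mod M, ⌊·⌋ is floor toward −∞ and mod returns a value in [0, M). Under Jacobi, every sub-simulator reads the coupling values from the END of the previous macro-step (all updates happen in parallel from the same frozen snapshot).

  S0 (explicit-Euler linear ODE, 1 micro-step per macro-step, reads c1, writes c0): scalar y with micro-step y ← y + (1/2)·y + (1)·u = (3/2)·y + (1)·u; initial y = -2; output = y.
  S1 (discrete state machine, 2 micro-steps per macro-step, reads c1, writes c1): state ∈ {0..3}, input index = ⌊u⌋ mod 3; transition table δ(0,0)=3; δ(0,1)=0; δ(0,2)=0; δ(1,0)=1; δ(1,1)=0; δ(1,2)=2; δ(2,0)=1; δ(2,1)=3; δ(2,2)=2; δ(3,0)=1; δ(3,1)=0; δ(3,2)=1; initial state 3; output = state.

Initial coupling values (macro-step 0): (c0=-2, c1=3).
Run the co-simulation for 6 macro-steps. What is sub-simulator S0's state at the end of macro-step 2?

S0 state at macro-step 2 = 1

macro 1: S0 reads c1=3 → after 1×micro: 0; S1 reads c1=3 → after 2×micro: 1 ⇒ (c0=0, c1=1)
macro 2: S0 reads c1=1 → after 1×micro: 1; S1 reads c1=1 → after 2×micro: 0 ⇒ (c0=1, c1=0)
macro 3: S0 reads c1=0 → after 1×micro: 3/2; S1 reads c1=0 → after 2×micro: 1 ⇒ (c0=3/2, c1=1)
macro 4: S0 reads c1=1 → after 1×micro: 13/4; S1 reads c1=1 → after 2×micro: 0 ⇒ (c0=13/4, c1=0)
macro 5: S0 reads c1=0 → after 1×micro: 39/8; S1 reads c1=0 → after 2×micro: 1 ⇒ (c0=39/8, c1=1)
macro 6: S0 reads c1=1 → after 1×micro: 133/16; S1 reads c1=1 → after 2×micro: 0 ⇒ (c0=133/16, c1=0)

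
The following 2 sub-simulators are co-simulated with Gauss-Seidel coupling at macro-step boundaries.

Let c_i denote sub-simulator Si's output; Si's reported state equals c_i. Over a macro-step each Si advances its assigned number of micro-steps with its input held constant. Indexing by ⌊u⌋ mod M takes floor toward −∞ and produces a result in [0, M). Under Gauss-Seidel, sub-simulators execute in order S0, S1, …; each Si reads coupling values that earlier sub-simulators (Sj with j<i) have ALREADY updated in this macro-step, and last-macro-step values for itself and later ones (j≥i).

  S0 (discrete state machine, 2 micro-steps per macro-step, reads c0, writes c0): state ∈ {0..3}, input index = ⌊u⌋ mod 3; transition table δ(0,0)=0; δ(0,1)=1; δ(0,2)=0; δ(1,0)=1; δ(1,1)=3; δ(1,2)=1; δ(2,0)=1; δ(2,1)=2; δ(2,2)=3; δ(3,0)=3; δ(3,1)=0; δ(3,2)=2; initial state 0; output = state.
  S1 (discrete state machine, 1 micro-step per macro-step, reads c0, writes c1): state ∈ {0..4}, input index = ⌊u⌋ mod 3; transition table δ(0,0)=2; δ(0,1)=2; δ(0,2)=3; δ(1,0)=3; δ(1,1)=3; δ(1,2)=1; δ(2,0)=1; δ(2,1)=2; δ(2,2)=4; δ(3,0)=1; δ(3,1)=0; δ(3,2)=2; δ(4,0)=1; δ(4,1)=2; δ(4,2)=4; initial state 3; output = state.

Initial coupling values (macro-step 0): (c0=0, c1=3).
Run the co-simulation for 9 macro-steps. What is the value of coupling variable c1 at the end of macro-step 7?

macro 1: S0 reads c0=0 → after 2×micro: 0; S1 reads c0=0 → after 1×micro: 1 ⇒ (c0=0, c1=1)
macro 2: S0 reads c0=0 → after 2×micro: 0; S1 reads c0=0 → after 1×micro: 3 ⇒ (c0=0, c1=3)
macro 3: S0 reads c0=0 → after 2×micro: 0; S1 reads c0=0 → after 1×micro: 1 ⇒ (c0=0, c1=1)
macro 4: S0 reads c0=0 → after 2×micro: 0; S1 reads c0=0 → after 1×micro: 3 ⇒ (c0=0, c1=3)
macro 5: S0 reads c0=0 → after 2×micro: 0; S1 reads c0=0 → after 1×micro: 1 ⇒ (c0=0, c1=1)
macro 6: S0 reads c0=0 → after 2×micro: 0; S1 reads c0=0 → after 1×micro: 3 ⇒ (c0=0, c1=3)
macro 7: S0 reads c0=0 → after 2×micro: 0; S1 reads c0=0 → after 1×micro: 1 ⇒ (c0=0, c1=1)
macro 8: S0 reads c0=0 → after 2×micro: 0; S1 reads c0=0 → after 1×micro: 3 ⇒ (c0=0, c1=3)
macro 9: S0 reads c0=0 → after 2×micro: 0; S1 reads c0=0 → after 1×micro: 1 ⇒ (c0=0, c1=1)

c1 at macro-step 7 = 1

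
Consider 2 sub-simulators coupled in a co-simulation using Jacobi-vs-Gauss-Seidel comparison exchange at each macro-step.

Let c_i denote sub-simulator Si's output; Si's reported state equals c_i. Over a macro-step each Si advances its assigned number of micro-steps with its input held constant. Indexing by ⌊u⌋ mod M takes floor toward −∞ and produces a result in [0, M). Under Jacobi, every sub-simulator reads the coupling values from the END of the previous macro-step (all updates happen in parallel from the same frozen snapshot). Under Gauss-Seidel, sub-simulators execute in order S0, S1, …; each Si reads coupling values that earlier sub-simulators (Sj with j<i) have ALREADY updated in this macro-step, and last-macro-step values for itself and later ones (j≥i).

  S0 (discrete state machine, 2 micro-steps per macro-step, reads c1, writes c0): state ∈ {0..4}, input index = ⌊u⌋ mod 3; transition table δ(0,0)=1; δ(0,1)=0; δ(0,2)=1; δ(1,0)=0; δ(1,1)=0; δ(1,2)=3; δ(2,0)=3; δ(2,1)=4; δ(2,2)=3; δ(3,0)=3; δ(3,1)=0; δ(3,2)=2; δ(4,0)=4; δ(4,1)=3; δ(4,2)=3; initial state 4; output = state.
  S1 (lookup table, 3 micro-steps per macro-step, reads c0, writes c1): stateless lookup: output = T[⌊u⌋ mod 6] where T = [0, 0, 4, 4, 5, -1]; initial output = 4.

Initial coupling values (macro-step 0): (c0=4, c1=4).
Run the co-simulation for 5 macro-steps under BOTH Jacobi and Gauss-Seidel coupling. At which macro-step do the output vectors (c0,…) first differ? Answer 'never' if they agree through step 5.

first divergence at macro-step: 1

[Jacobi] macro 1: S0 reads c1=4 → after 2×micro: 0; S1 reads c0=4 → after 3×micro: 5 ⇒ (c0=0, c1=5)
[Jacobi] macro 2: S0 reads c1=5 → after 2×micro: 3; S1 reads c0=0 → after 3×micro: 0 ⇒ (c0=3, c1=0)
[Jacobi] macro 3: S0 reads c1=0 → after 2×micro: 3; S1 reads c0=3 → after 3×micro: 4 ⇒ (c0=3, c1=4)
[Jacobi] macro 4: S0 reads c1=4 → after 2×micro: 0; S1 reads c0=3 → after 3×micro: 4 ⇒ (c0=0, c1=4)
[Jacobi] macro 5: S0 reads c1=4 → after 2×micro: 0; S1 reads c0=0 → after 3×micro: 0 ⇒ (c0=0, c1=0)
[Gauss-Seidel] macro 1: S0 reads c1=4 → after 2×micro: 0; S1 reads c0=0 → after 3×micro: 0 ⇒ (c0=0, c1=0)
[Gauss-Seidel] macro 2: S0 reads c1=0 → after 2×micro: 0; S1 reads c0=0 → after 3×micro: 0 ⇒ (c0=0, c1=0)
[Gauss-Seidel] macro 3: S0 reads c1=0 → after 2×micro: 0; S1 reads c0=0 → after 3×micro: 0 ⇒ (c0=0, c1=0)
[Gauss-Seidel] macro 4: S0 reads c1=0 → after 2×micro: 0; S1 reads c0=0 → after 3×micro: 0 ⇒ (c0=0, c1=0)
[Gauss-Seidel] macro 5: S0 reads c1=0 → after 2×micro: 0; S1 reads c0=0 → after 3×micro: 0 ⇒ (c0=0, c1=0)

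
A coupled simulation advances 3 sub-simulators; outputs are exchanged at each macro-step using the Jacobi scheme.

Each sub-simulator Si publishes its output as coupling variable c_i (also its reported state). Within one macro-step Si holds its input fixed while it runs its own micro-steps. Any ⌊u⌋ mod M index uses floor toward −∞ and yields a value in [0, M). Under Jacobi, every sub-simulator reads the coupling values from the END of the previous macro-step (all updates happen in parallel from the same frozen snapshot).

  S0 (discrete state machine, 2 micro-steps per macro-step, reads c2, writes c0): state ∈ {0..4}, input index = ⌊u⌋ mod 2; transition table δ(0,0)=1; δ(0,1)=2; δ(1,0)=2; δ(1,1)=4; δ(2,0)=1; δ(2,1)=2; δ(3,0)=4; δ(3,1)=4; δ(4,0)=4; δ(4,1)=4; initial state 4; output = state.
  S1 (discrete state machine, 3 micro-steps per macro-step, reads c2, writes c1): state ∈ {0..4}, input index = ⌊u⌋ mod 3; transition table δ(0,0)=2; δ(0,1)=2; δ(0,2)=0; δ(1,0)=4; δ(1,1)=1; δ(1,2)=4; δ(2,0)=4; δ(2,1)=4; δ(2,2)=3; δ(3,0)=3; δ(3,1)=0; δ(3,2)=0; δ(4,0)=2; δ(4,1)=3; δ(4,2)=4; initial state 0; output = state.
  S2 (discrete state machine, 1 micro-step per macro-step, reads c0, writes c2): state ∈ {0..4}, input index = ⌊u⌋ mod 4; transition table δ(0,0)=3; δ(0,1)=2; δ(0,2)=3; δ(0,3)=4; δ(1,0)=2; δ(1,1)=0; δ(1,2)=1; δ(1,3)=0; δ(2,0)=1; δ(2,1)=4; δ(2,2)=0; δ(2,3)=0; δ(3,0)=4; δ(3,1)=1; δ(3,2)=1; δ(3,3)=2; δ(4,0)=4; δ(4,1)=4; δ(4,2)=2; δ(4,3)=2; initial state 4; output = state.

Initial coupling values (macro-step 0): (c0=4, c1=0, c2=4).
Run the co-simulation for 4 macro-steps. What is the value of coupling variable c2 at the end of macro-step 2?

macro 1: S0 reads c2=4 → after 2×micro: 4; S1 reads c2=4 → after 3×micro: 3; S2 reads c0=4 → after 1×micro: 4 ⇒ (c0=4, c1=3, c2=4)
macro 2: S0 reads c2=4 → after 2×micro: 4; S1 reads c2=4 → after 3×micro: 4; S2 reads c0=4 → after 1×micro: 4 ⇒ (c0=4, c1=4, c2=4)
macro 3: S0 reads c2=4 → after 2×micro: 4; S1 reads c2=4 → after 3×micro: 2; S2 reads c0=4 → after 1×micro: 4 ⇒ (c0=4, c1=2, c2=4)
macro 4: S0 reads c2=4 → after 2×micro: 4; S1 reads c2=4 → after 3×micro: 0; S2 reads c0=4 → after 1×micro: 4 ⇒ (c0=4, c1=0, c2=4)

c2 at macro-step 2 = 4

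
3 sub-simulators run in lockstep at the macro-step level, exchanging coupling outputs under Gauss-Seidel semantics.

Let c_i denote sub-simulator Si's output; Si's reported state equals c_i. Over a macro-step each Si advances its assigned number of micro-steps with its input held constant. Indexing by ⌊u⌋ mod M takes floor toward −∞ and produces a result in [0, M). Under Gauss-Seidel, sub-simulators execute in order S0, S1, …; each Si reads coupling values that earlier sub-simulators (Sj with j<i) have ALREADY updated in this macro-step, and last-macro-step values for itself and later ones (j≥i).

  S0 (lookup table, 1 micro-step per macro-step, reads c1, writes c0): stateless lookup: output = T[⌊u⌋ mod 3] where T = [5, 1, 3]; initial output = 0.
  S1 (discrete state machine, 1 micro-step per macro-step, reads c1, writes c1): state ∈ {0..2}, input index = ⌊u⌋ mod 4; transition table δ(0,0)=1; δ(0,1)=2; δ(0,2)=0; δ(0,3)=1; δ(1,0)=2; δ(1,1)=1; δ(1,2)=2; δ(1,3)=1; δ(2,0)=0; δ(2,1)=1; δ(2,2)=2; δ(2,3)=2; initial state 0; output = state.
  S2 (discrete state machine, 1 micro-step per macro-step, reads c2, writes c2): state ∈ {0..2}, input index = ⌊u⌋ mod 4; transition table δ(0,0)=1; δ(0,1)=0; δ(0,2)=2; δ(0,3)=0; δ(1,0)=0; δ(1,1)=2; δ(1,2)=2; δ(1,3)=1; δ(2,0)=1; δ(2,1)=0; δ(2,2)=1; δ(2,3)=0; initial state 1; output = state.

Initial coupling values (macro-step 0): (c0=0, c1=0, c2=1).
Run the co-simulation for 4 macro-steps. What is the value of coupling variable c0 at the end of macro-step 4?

c0 at macro-step 4 = 1

macro 1: S0 reads c1=0 → after 1×micro: 5; S1 reads c1=0 → after 1×micro: 1; S2 reads c2=1 → after 1×micro: 2 ⇒ (c0=5, c1=1, c2=2)
macro 2: S0 reads c1=1 → after 1×micro: 1; S1 reads c1=1 → after 1×micro: 1; S2 reads c2=2 → after 1×micro: 1 ⇒ (c0=1, c1=1, c2=1)
macro 3: S0 reads c1=1 → after 1×micro: 1; S1 reads c1=1 → after 1×micro: 1; S2 reads c2=1 → after 1×micro: 2 ⇒ (c0=1, c1=1, c2=2)
macro 4: S0 reads c1=1 → after 1×micro: 1; S1 reads c1=1 → after 1×micro: 1; S2 reads c2=2 → after 1×micro: 1 ⇒ (c0=1, c1=1, c2=1)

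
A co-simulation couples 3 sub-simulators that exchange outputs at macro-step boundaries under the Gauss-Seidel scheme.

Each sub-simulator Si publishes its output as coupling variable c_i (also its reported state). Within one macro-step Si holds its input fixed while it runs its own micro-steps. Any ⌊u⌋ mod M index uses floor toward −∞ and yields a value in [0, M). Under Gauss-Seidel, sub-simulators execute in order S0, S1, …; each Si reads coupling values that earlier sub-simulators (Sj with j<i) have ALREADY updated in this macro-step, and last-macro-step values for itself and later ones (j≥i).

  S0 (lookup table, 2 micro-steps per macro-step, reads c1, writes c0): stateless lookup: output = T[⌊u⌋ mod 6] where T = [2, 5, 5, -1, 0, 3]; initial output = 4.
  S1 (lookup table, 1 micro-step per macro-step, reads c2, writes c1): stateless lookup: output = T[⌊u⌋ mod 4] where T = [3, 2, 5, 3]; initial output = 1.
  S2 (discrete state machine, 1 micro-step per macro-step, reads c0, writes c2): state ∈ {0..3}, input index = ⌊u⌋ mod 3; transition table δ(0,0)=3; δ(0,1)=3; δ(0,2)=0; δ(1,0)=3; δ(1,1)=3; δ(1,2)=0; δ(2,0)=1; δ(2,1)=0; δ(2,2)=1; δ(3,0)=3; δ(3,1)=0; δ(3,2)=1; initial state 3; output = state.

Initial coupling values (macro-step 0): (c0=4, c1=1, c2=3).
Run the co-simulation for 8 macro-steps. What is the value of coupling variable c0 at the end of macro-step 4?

macro 1: S0 reads c1=1 → after 2×micro: 5; S1 reads c2=3 → after 1×micro: 3; S2 reads c0=5 → after 1×micro: 1 ⇒ (c0=5, c1=3, c2=1)
macro 2: S0 reads c1=3 → after 2×micro: -1; S1 reads c2=1 → after 1×micro: 2; S2 reads c0=-1 → after 1×micro: 0 ⇒ (c0=-1, c1=2, c2=0)
macro 3: S0 reads c1=2 → after 2×micro: 5; S1 reads c2=0 → after 1×micro: 3; S2 reads c0=5 → after 1×micro: 0 ⇒ (c0=5, c1=3, c2=0)
macro 4: S0 reads c1=3 → after 2×micro: -1; S1 reads c2=0 → after 1×micro: 3; S2 reads c0=-1 → after 1×micro: 0 ⇒ (c0=-1, c1=3, c2=0)
macro 5: S0 reads c1=3 → after 2×micro: -1; S1 reads c2=0 → after 1×micro: 3; S2 reads c0=-1 → after 1×micro: 0 ⇒ (c0=-1, c1=3, c2=0)
macro 6: S0 reads c1=3 → after 2×micro: -1; S1 reads c2=0 → after 1×micro: 3; S2 reads c0=-1 → after 1×micro: 0 ⇒ (c0=-1, c1=3, c2=0)
macro 7: S0 reads c1=3 → after 2×micro: -1; S1 reads c2=0 → after 1×micro: 3; S2 reads c0=-1 → after 1×micro: 0 ⇒ (c0=-1, c1=3, c2=0)
macro 8: S0 reads c1=3 → after 2×micro: -1; S1 reads c2=0 → after 1×micro: 3; S2 reads c0=-1 → after 1×micro: 0 ⇒ (c0=-1, c1=3, c2=0)

c0 at macro-step 4 = -1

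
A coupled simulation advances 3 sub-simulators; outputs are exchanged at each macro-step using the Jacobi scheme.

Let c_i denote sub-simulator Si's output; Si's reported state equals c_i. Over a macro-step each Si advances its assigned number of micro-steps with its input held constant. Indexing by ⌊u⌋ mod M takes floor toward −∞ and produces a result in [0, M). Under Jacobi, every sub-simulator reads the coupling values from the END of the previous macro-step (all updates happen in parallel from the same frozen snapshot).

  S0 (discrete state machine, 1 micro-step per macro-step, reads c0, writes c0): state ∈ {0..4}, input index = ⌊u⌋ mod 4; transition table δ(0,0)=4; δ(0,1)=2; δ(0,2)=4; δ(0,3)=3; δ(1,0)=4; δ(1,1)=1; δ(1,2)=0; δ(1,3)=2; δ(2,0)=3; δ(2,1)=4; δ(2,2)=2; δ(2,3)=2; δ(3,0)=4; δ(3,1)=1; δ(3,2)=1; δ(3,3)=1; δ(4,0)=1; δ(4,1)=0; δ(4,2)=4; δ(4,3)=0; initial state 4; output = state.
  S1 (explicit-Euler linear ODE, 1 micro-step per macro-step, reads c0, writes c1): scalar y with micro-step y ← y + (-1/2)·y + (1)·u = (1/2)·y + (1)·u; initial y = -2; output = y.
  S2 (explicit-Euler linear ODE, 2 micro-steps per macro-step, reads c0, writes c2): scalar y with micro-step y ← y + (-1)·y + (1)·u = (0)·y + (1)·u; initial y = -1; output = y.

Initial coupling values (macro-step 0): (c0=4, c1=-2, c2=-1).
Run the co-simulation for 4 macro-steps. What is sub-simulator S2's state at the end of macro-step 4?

S2 state at macro-step 4 = 1

macro 1: S0 reads c0=4 → after 1×micro: 1; S1 reads c0=4 → after 1×micro: 3; S2 reads c0=4 → after 2×micro: 4 ⇒ (c0=1, c1=3, c2=4)
macro 2: S0 reads c0=1 → after 1×micro: 1; S1 reads c0=1 → after 1×micro: 5/2; S2 reads c0=1 → after 2×micro: 1 ⇒ (c0=1, c1=5/2, c2=1)
macro 3: S0 reads c0=1 → after 1×micro: 1; S1 reads c0=1 → after 1×micro: 9/4; S2 reads c0=1 → after 2×micro: 1 ⇒ (c0=1, c1=9/4, c2=1)
macro 4: S0 reads c0=1 → after 1×micro: 1; S1 reads c0=1 → after 1×micro: 17/8; S2 reads c0=1 → after 2×micro: 1 ⇒ (c0=1, c1=17/8, c2=1)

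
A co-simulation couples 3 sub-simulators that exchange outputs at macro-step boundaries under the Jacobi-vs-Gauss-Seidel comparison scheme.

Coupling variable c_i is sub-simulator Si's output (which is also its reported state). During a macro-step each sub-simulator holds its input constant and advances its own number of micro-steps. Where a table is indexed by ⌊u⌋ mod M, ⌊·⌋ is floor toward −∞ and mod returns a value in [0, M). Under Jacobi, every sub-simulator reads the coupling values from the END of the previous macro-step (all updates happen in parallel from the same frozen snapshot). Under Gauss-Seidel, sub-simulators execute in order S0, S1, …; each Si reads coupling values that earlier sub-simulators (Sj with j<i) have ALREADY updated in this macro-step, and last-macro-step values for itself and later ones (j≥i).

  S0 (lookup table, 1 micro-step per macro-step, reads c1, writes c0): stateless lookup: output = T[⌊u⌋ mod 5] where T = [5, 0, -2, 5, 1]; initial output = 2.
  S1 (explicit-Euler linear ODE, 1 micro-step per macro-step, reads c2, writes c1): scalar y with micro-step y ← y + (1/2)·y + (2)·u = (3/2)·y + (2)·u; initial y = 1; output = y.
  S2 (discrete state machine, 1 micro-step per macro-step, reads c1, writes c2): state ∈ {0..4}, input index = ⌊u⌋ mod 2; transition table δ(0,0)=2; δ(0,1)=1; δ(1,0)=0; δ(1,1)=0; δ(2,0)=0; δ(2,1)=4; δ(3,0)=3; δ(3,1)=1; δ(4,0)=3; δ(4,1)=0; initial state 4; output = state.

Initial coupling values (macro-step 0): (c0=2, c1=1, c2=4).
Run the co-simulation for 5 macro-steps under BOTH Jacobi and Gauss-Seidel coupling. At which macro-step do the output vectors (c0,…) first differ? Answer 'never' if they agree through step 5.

first divergence at macro-step: 2

[Jacobi] macro 1: S0 reads c1=1 → after 1×micro: 0; S1 reads c2=4 → after 1×micro: 19/2; S2 reads c1=1 → after 1×micro: 0 ⇒ (c0=0, c1=19/2, c2=0)
[Jacobi] macro 2: S0 reads c1=19/2 → after 1×micro: 1; S1 reads c2=0 → after 1×micro: 57/4; S2 reads c1=19/2 → after 1×micro: 1 ⇒ (c0=1, c1=57/4, c2=1)
[Jacobi] macro 3: S0 reads c1=57/4 → after 1×micro: 1; S1 reads c2=1 → after 1×micro: 187/8; S2 reads c1=57/4 → after 1×micro: 0 ⇒ (c0=1, c1=187/8, c2=0)
[Jacobi] macro 4: S0 reads c1=187/8 → after 1×micro: 5; S1 reads c2=0 → after 1×micro: 561/16; S2 reads c1=187/8 → after 1×micro: 1 ⇒ (c0=5, c1=561/16, c2=1)
[Jacobi] macro 5: S0 reads c1=561/16 → after 1×micro: 5; S1 reads c2=1 → after 1×micro: 1747/32; S2 reads c1=561/16 → after 1×micro: 0 ⇒ (c0=5, c1=1747/32, c2=0)
[Gauss-Seidel] macro 1: S0 reads c1=1 → after 1×micro: 0; S1 reads c2=4 → after 1×micro: 19/2; S2 reads c1=19/2 → after 1×micro: 0 ⇒ (c0=0, c1=19/2, c2=0)
[Gauss-Seidel] macro 2: S0 reads c1=19/2 → after 1×micro: 1; S1 reads c2=0 → after 1×micro: 57/4; S2 reads c1=57/4 → after 1×micro: 2 ⇒ (c0=1, c1=57/4, c2=2)
[Gauss-Seidel] macro 3: S0 reads c1=57/4 → after 1×micro: 1; S1 reads c2=2 → after 1×micro: 203/8; S2 reads c1=203/8 → after 1×micro: 4 ⇒ (c0=1, c1=203/8, c2=4)
[Gauss-Seidel] macro 4: S0 reads c1=203/8 → after 1×micro: 5; S1 reads c2=4 → after 1×micro: 737/16; S2 reads c1=737/16 → after 1×micro: 3 ⇒ (c0=5, c1=737/16, c2=3)
[Gauss-Seidel] macro 5: S0 reads c1=737/16 → after 1×micro: 0; S1 reads c2=3 → after 1×micro: 2403/32; S2 reads c1=2403/32 → after 1×micro: 1 ⇒ (c0=0, c1=2403/32, c2=1)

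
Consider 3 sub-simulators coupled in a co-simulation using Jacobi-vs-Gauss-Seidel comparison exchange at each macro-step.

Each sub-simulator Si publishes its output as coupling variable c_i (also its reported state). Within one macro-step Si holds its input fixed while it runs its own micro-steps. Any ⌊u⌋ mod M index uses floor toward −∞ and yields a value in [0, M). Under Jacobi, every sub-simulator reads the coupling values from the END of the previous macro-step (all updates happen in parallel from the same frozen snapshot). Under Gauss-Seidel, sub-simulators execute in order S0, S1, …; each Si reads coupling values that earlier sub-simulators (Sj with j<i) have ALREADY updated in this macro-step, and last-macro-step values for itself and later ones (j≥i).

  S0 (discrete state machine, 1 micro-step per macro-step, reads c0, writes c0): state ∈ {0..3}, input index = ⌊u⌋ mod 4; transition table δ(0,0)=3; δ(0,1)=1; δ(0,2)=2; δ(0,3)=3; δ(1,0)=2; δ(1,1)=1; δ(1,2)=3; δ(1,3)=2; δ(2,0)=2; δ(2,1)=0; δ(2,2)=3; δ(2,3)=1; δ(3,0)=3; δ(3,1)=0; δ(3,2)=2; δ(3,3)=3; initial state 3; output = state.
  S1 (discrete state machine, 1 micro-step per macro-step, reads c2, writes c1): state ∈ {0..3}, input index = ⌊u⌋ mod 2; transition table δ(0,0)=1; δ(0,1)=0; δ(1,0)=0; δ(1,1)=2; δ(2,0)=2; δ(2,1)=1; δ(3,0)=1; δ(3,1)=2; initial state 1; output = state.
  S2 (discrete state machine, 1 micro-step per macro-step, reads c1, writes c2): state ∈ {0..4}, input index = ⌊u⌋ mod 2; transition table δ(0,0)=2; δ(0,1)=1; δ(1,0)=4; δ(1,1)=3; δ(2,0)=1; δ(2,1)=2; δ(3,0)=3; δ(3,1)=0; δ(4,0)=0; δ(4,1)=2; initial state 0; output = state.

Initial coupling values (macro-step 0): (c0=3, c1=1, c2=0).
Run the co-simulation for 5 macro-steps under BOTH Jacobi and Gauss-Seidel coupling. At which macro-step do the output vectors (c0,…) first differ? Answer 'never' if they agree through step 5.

[Jacobi] macro 1: S0 reads c0=3 → after 1×micro: 3; S1 reads c2=0 → after 1×micro: 0; S2 reads c1=1 → after 1×micro: 1 ⇒ (c0=3, c1=0, c2=1)
[Jacobi] macro 2: S0 reads c0=3 → after 1×micro: 3; S1 reads c2=1 → after 1×micro: 0; S2 reads c1=0 → after 1×micro: 4 ⇒ (c0=3, c1=0, c2=4)
[Jacobi] macro 3: S0 reads c0=3 → after 1×micro: 3; S1 reads c2=4 → after 1×micro: 1; S2 reads c1=0 → after 1×micro: 0 ⇒ (c0=3, c1=1, c2=0)
[Jacobi] macro 4: S0 reads c0=3 → after 1×micro: 3; S1 reads c2=0 → after 1×micro: 0; S2 reads c1=1 → after 1×micro: 1 ⇒ (c0=3, c1=0, c2=1)
[Jacobi] macro 5: S0 reads c0=3 → after 1×micro: 3; S1 reads c2=1 → after 1×micro: 0; S2 reads c1=0 → after 1×micro: 4 ⇒ (c0=3, c1=0, c2=4)
[Gauss-Seidel] macro 1: S0 reads c0=3 → after 1×micro: 3; S1 reads c2=0 → after 1×micro: 0; S2 reads c1=0 → after 1×micro: 2 ⇒ (c0=3, c1=0, c2=2)
[Gauss-Seidel] macro 2: S0 reads c0=3 → after 1×micro: 3; S1 reads c2=2 → after 1×micro: 1; S2 reads c1=1 → after 1×micro: 2 ⇒ (c0=3, c1=1, c2=2)
[Gauss-Seidel] macro 3: S0 reads c0=3 → after 1×micro: 3; S1 reads c2=2 → after 1×micro: 0; S2 reads c1=0 → after 1×micro: 1 ⇒ (c0=3, c1=0, c2=1)
[Gauss-Seidel] macro 4: S0 reads c0=3 → after 1×micro: 3; S1 reads c2=1 → after 1×micro: 0; S2 reads c1=0 → after 1×micro: 4 ⇒ (c0=3, c1=0, c2=4)
[Gauss-Seidel] macro 5: S0 reads c0=3 → after 1×micro: 3; S1 reads c2=4 → after 1×micro: 1; S2 reads c1=1 → after 1×micro: 2 ⇒ (c0=3, c1=1, c2=2)

first divergence at macro-step: 1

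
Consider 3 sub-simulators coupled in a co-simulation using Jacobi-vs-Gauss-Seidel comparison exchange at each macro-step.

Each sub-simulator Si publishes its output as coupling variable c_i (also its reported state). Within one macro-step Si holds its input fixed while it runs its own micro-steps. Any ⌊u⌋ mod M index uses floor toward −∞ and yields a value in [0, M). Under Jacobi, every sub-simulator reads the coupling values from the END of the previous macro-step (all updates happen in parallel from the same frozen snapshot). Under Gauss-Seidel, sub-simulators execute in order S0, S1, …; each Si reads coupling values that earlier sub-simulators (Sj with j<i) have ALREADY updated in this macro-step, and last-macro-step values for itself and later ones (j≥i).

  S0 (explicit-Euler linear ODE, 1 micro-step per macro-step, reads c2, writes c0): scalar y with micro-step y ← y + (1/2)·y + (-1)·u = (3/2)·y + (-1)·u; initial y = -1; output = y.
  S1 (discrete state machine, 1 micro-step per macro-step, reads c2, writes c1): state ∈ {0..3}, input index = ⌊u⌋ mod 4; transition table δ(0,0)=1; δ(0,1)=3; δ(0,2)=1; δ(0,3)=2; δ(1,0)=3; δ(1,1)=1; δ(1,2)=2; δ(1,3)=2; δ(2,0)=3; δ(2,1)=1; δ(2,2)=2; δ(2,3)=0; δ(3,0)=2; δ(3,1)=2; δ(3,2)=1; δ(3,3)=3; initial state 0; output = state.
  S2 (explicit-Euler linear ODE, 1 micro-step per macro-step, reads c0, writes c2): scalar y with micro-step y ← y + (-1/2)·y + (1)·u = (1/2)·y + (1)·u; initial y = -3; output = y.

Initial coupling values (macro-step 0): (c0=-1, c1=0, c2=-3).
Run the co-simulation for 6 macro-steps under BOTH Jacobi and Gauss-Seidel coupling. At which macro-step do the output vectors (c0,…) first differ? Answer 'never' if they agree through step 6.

first divergence at macro-step: 1

[Jacobi] macro 1: S0 reads c2=-3 → after 1×micro: 3/2; S1 reads c2=-3 → after 1×micro: 3; S2 reads c0=-1 → after 1×micro: -5/2 ⇒ (c0=3/2, c1=3, c2=-5/2)
[Jacobi] macro 2: S0 reads c2=-5/2 → after 1×micro: 19/4; S1 reads c2=-5/2 → after 1×micro: 2; S2 reads c0=3/2 → after 1×micro: 1/4 ⇒ (c0=19/4, c1=2, c2=1/4)
[Jacobi] macro 3: S0 reads c2=1/4 → after 1×micro: 55/8; S1 reads c2=1/4 → after 1×micro: 3; S2 reads c0=19/4 → after 1×micro: 39/8 ⇒ (c0=55/8, c1=3, c2=39/8)
[Jacobi] macro 4: S0 reads c2=39/8 → after 1×micro: 87/16; S1 reads c2=39/8 → after 1×micro: 2; S2 reads c0=55/8 → after 1×micro: 149/16 ⇒ (c0=87/16, c1=2, c2=149/16)
[Jacobi] macro 5: S0 reads c2=149/16 → after 1×micro: -37/32; S1 reads c2=149/16 → after 1×micro: 1; S2 reads c0=87/16 → after 1×micro: 323/32 ⇒ (c0=-37/32, c1=1, c2=323/32)
[Jacobi] macro 6: S0 reads c2=323/32 → after 1×micro: -757/64; S1 reads c2=323/32 → after 1×micro: 2; S2 reads c0=-37/32 → after 1×micro: 249/64 ⇒ (c0=-757/64, c1=2, c2=249/64)
[Gauss-Seidel] macro 1: S0 reads c2=-3 → after 1×micro: 3/2; S1 reads c2=-3 → after 1×micro: 3; S2 reads c0=3/2 → after 1×micro: 0 ⇒ (c0=3/2, c1=3, c2=0)
[Gauss-Seidel] macro 2: S0 reads c2=0 → after 1×micro: 9/4; S1 reads c2=0 → after 1×micro: 2; S2 reads c0=9/4 → after 1×micro: 9/4 ⇒ (c0=9/4, c1=2, c2=9/4)
[Gauss-Seidel] macro 3: S0 reads c2=9/4 → after 1×micro: 9/8; S1 reads c2=9/4 → after 1×micro: 2; S2 reads c0=9/8 → after 1×micro: 9/4 ⇒ (c0=9/8, c1=2, c2=9/4)
[Gauss-Seidel] macro 4: S0 reads c2=9/4 → after 1×micro: -9/16; S1 reads c2=9/4 → after 1×micro: 2; S2 reads c0=-9/16 → after 1×micro: 9/16 ⇒ (c0=-9/16, c1=2, c2=9/16)
[Gauss-Seidel] macro 5: S0 reads c2=9/16 → after 1×micro: -45/32; S1 reads c2=9/16 → after 1×micro: 3; S2 reads c0=-45/32 → after 1×micro: -9/8 ⇒ (c0=-45/32, c1=3, c2=-9/8)
[Gauss-Seidel] macro 6: S0 reads c2=-9/8 → after 1×micro: -63/64; S1 reads c2=-9/8 → after 1×micro: 1; S2 reads c0=-63/64 → after 1×micro: -99/64 ⇒ (c0=-63/64, c1=1, c2=-99/64)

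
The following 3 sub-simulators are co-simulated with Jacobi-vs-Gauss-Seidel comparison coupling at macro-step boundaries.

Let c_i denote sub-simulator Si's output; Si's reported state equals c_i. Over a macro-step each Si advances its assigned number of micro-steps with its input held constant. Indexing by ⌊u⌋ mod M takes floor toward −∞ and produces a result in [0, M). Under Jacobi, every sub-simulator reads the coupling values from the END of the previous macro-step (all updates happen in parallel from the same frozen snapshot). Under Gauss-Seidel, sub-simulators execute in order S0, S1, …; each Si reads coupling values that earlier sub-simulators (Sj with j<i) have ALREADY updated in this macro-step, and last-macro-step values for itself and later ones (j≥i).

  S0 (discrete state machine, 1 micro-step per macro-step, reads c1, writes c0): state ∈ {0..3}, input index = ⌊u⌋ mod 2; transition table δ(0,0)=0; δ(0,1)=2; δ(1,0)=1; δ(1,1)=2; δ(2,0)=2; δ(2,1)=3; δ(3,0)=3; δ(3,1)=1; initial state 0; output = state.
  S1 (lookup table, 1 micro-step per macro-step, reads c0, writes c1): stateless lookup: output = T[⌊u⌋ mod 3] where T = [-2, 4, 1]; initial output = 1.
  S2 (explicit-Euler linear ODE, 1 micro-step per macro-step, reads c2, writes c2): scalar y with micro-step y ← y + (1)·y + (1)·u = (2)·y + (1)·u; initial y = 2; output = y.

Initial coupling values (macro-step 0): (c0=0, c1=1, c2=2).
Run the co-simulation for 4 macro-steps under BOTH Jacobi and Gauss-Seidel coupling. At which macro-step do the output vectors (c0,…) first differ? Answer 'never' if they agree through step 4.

first divergence at macro-step: 1

[Jacobi] macro 1: S0 reads c1=1 → after 1×micro: 2; S1 reads c0=0 → after 1×micro: -2; S2 reads c2=2 → after 1×micro: 6 ⇒ (c0=2, c1=-2, c2=6)
[Jacobi] macro 2: S0 reads c1=-2 → after 1×micro: 2; S1 reads c0=2 → after 1×micro: 1; S2 reads c2=6 → after 1×micro: 18 ⇒ (c0=2, c1=1, c2=18)
[Jacobi] macro 3: S0 reads c1=1 → after 1×micro: 3; S1 reads c0=2 → after 1×micro: 1; S2 reads c2=18 → after 1×micro: 54 ⇒ (c0=3, c1=1, c2=54)
[Jacobi] macro 4: S0 reads c1=1 → after 1×micro: 1; S1 reads c0=3 → after 1×micro: -2; S2 reads c2=54 → after 1×micro: 162 ⇒ (c0=1, c1=-2, c2=162)
[Gauss-Seidel] macro 1: S0 reads c1=1 → after 1×micro: 2; S1 reads c0=2 → after 1×micro: 1; S2 reads c2=2 → after 1×micro: 6 ⇒ (c0=2, c1=1, c2=6)
[Gauss-Seidel] macro 2: S0 reads c1=1 → after 1×micro: 3; S1 reads c0=3 → after 1×micro: -2; S2 reads c2=6 → after 1×micro: 18 ⇒ (c0=3, c1=-2, c2=18)
[Gauss-Seidel] macro 3: S0 reads c1=-2 → after 1×micro: 3; S1 reads c0=3 → after 1×micro: -2; S2 reads c2=18 → after 1×micro: 54 ⇒ (c0=3, c1=-2, c2=54)
[Gauss-Seidel] macro 4: S0 reads c1=-2 → after 1×micro: 3; S1 reads c0=3 → after 1×micro: -2; S2 reads c2=54 → after 1×micro: 162 ⇒ (c0=3, c1=-2, c2=162)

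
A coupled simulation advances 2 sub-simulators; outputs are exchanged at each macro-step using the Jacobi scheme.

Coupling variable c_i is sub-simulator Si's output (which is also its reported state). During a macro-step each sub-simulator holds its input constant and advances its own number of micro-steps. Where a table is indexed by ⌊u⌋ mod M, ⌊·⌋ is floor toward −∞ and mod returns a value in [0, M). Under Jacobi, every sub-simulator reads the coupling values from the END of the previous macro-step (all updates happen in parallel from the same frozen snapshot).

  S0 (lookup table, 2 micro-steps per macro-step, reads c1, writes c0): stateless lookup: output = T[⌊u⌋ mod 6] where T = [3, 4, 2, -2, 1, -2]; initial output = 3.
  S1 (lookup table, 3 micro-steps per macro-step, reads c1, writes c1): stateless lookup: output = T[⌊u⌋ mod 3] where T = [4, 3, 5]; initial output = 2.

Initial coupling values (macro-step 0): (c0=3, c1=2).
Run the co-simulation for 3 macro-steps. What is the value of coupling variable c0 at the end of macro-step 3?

macro 1: S0 reads c1=2 → after 2×micro: 2; S1 reads c1=2 → after 3×micro: 5 ⇒ (c0=2, c1=5)
macro 2: S0 reads c1=5 → after 2×micro: -2; S1 reads c1=5 → after 3×micro: 5 ⇒ (c0=-2, c1=5)
macro 3: S0 reads c1=5 → after 2×micro: -2; S1 reads c1=5 → after 3×micro: 5 ⇒ (c0=-2, c1=5)

c0 at macro-step 3 = -2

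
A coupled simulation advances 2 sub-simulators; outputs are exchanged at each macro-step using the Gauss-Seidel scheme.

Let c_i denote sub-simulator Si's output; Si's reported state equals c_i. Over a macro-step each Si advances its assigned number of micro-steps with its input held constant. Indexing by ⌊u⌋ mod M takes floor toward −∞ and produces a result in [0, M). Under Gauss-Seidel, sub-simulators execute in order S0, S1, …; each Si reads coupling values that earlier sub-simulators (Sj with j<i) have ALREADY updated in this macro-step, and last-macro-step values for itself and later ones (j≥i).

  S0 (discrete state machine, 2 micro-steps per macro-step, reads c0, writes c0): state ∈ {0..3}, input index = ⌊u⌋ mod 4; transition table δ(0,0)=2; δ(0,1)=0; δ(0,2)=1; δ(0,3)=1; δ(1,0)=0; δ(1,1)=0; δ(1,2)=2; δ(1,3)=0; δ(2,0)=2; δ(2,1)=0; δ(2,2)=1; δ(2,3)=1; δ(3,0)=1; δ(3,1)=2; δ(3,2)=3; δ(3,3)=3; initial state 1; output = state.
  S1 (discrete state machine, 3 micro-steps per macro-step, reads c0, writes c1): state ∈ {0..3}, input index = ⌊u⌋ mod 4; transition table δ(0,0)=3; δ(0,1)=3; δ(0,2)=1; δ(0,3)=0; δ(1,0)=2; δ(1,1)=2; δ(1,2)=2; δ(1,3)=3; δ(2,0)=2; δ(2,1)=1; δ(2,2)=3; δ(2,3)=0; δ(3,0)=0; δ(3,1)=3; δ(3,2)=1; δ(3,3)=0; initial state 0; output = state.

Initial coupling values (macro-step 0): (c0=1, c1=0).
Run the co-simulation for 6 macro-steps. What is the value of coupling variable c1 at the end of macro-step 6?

macro 1: S0 reads c0=1 → after 2×micro: 0; S1 reads c0=0 → after 3×micro: 3 ⇒ (c0=0, c1=3)
macro 2: S0 reads c0=0 → after 2×micro: 2; S1 reads c0=2 → after 3×micro: 3 ⇒ (c0=2, c1=3)
macro 3: S0 reads c0=2 → after 2×micro: 2; S1 reads c0=2 → after 3×micro: 3 ⇒ (c0=2, c1=3)
macro 4: S0 reads c0=2 → after 2×micro: 2; S1 reads c0=2 → after 3×micro: 3 ⇒ (c0=2, c1=3)
macro 5: S0 reads c0=2 → after 2×micro: 2; S1 reads c0=2 → after 3×micro: 3 ⇒ (c0=2, c1=3)
macro 6: S0 reads c0=2 → after 2×micro: 2; S1 reads c0=2 → after 3×micro: 3 ⇒ (c0=2, c1=3)

c1 at macro-step 6 = 3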